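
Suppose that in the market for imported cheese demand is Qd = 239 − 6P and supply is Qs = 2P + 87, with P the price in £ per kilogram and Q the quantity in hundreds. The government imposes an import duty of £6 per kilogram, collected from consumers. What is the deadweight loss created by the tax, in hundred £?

Deadweight loss = £27 hundred.

Without the tax, 239 − 6P = 2P + 87 gives 8P = 152, so P* = £19 and Q* = 125.
With the tax collected from consumers, demand (in seller-price terms) shifts: Qd = 239 − 6(P + 6).
Solving gives Q = 116 with consumers paying £20.5 and suppliers receiving £14.5 (the £6 wedge).
Quantity falls by |ΔQ| = |125 − 116| = 9.
DWL = ½ · t · |ΔQ| = ½ · 6 · 9 = £27.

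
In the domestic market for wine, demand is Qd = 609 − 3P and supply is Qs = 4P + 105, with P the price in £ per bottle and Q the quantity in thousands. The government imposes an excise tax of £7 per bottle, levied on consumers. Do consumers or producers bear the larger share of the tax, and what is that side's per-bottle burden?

Before the tax: set 609 − 3P = 4P + 105 → P* = £72, Q* = 393.
With the tax collected from consumers, demand (in seller-price terms) shifts: Qd = 609 − 3(P + 7).
New equilibrium: consumers pay £76, producers receive £69, Q = 381. (Wedge: Pb − Ps = 7.)
Per-bottle burden: consumers £4, producers £3.
Consumers take the larger share because demand is less price-elastic here (demand slope 3 vs supply slope 4).

Consumers bear the larger share: £4 per bottle.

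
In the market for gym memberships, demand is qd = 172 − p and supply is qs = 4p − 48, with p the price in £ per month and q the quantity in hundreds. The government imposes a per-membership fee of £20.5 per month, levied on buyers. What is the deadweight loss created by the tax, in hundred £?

Deadweight loss = £168.1 hundred.

Before the tax: set 172 − p = 4p − 48 → p* = £44, q* = 128.
With the tax collected from buyers, demand (in seller-price terms) shifts: qd = 172 − (p + 20.5).
New equilibrium: buyers pay £60.4, sellers receive £39.9, q = 111.6. (Wedge: pb − ps = 20.5.)
Quantity falls by |ΔQ| = |128 − 111.6| = 16.4.
DWL = ½ · t · |ΔQ| = ½ · 20.5 · 16.4 = £168.1.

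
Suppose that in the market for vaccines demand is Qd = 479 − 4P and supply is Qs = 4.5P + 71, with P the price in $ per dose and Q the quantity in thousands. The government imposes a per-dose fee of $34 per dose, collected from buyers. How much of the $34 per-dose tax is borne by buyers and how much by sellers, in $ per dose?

Buyers bear $18 per dose; sellers bear $16 per dose.

Before the tax: set 479 − 4P = 4.5P + 71 → P* = $48, Q* = 287.
With the tax collected from buyers, demand (in seller-price terms) shifts: Qd = 479 − 4(P + 34).
New equilibrium: buyers pay $66, sellers receive $32, Q = 215. (Wedge: Pb − Ps = 34.)
Burden on buyers: $18; on sellers: $16. (They sum to $34.)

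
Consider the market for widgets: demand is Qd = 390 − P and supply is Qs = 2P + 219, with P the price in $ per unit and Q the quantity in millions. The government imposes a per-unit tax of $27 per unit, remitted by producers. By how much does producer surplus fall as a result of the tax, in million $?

Producer surplus falls by $2916 million.

Without the tax, 390 − P = 2P + 219 gives 3P = 171, so P* = $57 and Q* = 333.
With the tax collected from producers, supply shifts: Qs = 2(P − 27) + 219.
Solving gives Q = 315 with consumers paying $75 and producers receiving $48 (the $27 wedge).
ΔPS is the trapezoid between Q = 315 and Q = 333 of height $9: ½ · (333 + 315) · 9 = $2916.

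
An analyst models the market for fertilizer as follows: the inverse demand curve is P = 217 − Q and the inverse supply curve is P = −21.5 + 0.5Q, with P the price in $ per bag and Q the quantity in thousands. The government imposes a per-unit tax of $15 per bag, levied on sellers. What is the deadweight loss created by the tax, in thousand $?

Deadweight loss = $75 thousand.

Rewrite in direct form: Qd = 217 − P and Qs = 2P + 43.
Before the tax: set 217 − P = 2P + 43 → P* = $58, Q* = 159.
With the tax collected from sellers, supply shifts: Qs = 2(P − 15) + 43.
Solving gives Q = 149 with buyers paying $68 and sellers receiving $53 (the $15 wedge).
Quantity falls by |ΔQ| = |159 − 149| = 10.
DWL = ½ · t · |ΔQ| = ½ · 15 · 10 = $75.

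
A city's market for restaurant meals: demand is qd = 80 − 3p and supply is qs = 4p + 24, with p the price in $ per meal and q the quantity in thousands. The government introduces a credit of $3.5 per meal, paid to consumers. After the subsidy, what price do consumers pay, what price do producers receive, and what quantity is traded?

Consumers pay $6; producers receive $9.5; quantity = 62.

Without the subsidy, 80 − 3p = 4p + 24 gives 7p = 56, so p* = $8 and q* = 56.
With a per-unit subsidy paid to consumers, each effectively pays p − 3.5, so demand becomes qd = 80 − 3(p − 3.5).
Solving gives q = 62 with consumers paying $6 and producers receiving $9.5 (the $3.5 wedge).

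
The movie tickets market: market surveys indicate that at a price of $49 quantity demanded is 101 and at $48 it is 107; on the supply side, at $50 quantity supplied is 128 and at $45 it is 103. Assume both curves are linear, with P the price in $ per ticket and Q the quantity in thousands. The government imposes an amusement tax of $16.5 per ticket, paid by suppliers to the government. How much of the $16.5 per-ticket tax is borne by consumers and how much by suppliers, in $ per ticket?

Consumers bear $7.5 per ticket; suppliers bear $9 per ticket.

Demand slope: (107 − 101)/(48 − 49) = -6, so Qd = 395 − 6P.
Supply slope: (103 − 128)/(45 − 50) = 5, so Qs = 5P − 122.
Before the tax: set 395 − 6P = 5P − 122 → P* = $47, Q* = 113.
With the tax collected from suppliers, supply shifts: Qs = 5(P − 16.5) − 122.
New equilibrium: consumers pay $54.5, suppliers receive $38, Q = 68. (Wedge: Pb − Ps = 16.5.)
Burden on consumers: $7.5; on suppliers: $9. (They sum to $16.5.)
The less price-elastic side of the market bears the larger share of a per-unit tax.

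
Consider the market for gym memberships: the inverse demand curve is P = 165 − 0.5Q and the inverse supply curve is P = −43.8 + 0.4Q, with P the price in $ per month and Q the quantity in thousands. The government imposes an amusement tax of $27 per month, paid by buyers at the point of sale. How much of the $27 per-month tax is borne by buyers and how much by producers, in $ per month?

Rewrite in direct form: Qd = 330 − 2P and Qs = 2.5P + 109.5.
Without the tax, 330 − 2P = 2.5P + 109.5 gives 4.5P = 220.5, so P* = $49 and Q* = 232.
With the tax collected from buyers, demand (in seller-price terms) shifts: Qd = 330 − 2(P + 27).
Solving gives Q = 202 with buyers paying $64 and producers receiving $37 (the $27 wedge).
Burden on buyers: $15; on producers: $12. (They sum to $27.)
The less price-elastic side of the market bears the larger share of a per-unit tax.

Buyers bear $15 per month; producers bear $12 per month.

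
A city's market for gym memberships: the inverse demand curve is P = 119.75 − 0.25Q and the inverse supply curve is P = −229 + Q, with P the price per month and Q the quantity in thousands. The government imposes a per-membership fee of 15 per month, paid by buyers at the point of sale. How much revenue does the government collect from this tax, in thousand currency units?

Tax revenue = 4005 thousand.

Inverting to Q(P) form: Qd = 479 − 4P; Qs = P + 229.
Before the tax: set 479 − 4P = P + 229 → P* = 50, Q* = 279.
With the tax collected from buyers, demand (in seller-price terms) shifts: Qd = 479 − 4(P + 15).
Solving gives Q = 267 with buyers paying 53 and suppliers receiving 38 (the 15 wedge).
Revenue = t · Q = 15 · 267 = 4005.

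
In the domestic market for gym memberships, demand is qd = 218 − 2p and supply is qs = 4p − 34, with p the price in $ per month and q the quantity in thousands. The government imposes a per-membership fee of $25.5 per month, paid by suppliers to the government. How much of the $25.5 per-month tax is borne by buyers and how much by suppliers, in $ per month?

Without the tax, 218 − 2p = 4p − 34 gives 6p = 252, so p* = $42 and q* = 134.
With the tax collected from suppliers, supply shifts: qs = 4(p − 25.5) − 34.
Solving gives q = 100 with buyers paying $59 and suppliers receiving $33.5 (the $25.5 wedge).
Burden on buyers: $17; on suppliers: $8.5. (They sum to $25.5.)

Buyers bear $17 per month; suppliers bear $8.5 per month.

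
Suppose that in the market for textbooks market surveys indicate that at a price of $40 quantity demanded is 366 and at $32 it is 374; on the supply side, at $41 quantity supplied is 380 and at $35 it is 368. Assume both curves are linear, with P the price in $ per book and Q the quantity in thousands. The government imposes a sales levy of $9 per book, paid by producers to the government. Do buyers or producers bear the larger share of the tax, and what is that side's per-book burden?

Buyers bear the larger share: $6 per book.

Demand slope: (374 − 366)/(32 − 40) = -1, so Qd = 406 − P.
Supply slope: (368 − 380)/(35 − 41) = 2, so Qs = 2P + 298.
Before the tax: set 406 − P = 2P + 298 → P* = $36, Q* = 370.
With the tax collected from producers, supply shifts: Qs = 2(P − 9) + 298.
Solving gives Q = 364 with buyers paying $42 and producers receiving $33 (the $9 wedge).
Per-book burden: buyers $6, producers $3.
Buyers take the larger share because demand is less price-elastic here (demand slope 1 vs supply slope 2).
The less price-elastic side of the market bears the larger share of a per-unit tax.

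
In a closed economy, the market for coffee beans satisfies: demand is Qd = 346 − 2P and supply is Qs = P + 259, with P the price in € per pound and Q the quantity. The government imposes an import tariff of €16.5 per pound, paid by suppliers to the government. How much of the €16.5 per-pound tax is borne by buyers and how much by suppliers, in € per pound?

Buyers bear €5.5 per pound; suppliers bear €11 per pound.

Without the tax, 346 − 2P = P + 259 gives 3P = 87, so P* = €29 and Q* = 288.
With the tax collected from suppliers, supply shifts: Qs = (P − 16.5) + 259.
Solving gives Q = 277 with buyers paying €34.5 and suppliers receiving €18 (the €16.5 wedge).
Burden on buyers: €5.5; on suppliers: €11. (They sum to €16.5.)
The less price-elastic side of the market bears the larger share of a per-unit tax.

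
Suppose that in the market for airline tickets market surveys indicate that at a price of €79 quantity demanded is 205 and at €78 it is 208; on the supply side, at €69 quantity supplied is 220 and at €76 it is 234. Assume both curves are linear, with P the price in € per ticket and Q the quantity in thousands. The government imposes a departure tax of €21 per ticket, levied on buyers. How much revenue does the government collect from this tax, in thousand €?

Demand slope: (208 − 205)/(78 − 79) = -3, so Qd = 442 − 3P.
Supply slope: (234 − 220)/(76 − 69) = 2, so Qs = 2P + 82.
Without the tax, 442 − 3P = 2P + 82 gives 5P = 360, so P* = €72 and Q* = 226.
With the tax collected from buyers, demand (in seller-price terms) shifts: Qd = 442 − 3(P + 21).
Solving gives Q = 200.8 with buyers paying €80.4 and suppliers receiving €59.4 (the €21 wedge).
Revenue = t · Q = 21 · 200.8 = €4216.8.

Tax revenue = €4216.8 thousand.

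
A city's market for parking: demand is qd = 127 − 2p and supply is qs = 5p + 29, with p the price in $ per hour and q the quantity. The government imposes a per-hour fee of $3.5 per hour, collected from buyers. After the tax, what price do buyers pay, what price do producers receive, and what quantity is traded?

Buyers pay $16.5; producers receive $13; quantity = 94.

Before the tax: set 127 − 2p = 5p + 29 → p* = $14, q* = 99.
With the tax collected from buyers, demand (in seller-price terms) shifts: qd = 127 − 2(p + 3.5).
Solving gives q = 94 with buyers paying $16.5 and producers receiving $13 (the $3.5 wedge).
The less price-elastic side of the market bears the larger share of a per-unit tax.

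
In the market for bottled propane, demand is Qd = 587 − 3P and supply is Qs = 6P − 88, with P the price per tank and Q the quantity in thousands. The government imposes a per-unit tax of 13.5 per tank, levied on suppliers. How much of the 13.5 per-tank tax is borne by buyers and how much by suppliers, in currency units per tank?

Buyers bear 9 per tank; suppliers bear 4.5 per tank.

Without the tax, 587 − 3P = 6P − 88 gives 9P = 675, so P* = 75 and Q* = 362.
With the tax collected from suppliers, supply shifts: Qs = 6(P − 13.5) − 88.
Solving gives Q = 335 with buyers paying 84 and suppliers receiving 70.5 (the 13.5 wedge).
Burden on buyers: 9; on suppliers: 4.5. (They sum to 13.5.)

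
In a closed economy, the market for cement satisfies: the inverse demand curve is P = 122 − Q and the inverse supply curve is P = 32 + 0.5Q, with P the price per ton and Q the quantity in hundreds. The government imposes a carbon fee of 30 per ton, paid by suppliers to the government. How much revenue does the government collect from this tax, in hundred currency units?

Inverting to Q(P) form: Qd = 122 − P; Qs = 2P − 64.
Before the tax: set 122 − P = 2P − 64 → P* = 62, Q* = 60.
With the tax collected from suppliers, supply shifts: Qs = 2(P − 30) − 64.
New equilibrium: buyers pay 82, suppliers receive 52, Q = 40. (Wedge: Pb − Ps = 30.)
Revenue = t · Q = 30 · 40 = 1200.

Tax revenue = 1200 hundred.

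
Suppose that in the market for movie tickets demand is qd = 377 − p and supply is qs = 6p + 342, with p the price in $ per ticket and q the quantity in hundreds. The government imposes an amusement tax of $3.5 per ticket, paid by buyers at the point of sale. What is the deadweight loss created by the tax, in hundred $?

Without the tax, 377 − p = 6p + 342 gives 7p = 35, so p* = $5 and q* = 372.
With the tax collected from buyers, demand (in seller-price terms) shifts: qd = 377 − (p + 3.5).
New equilibrium: buyers pay $8, sellers receive $4.5, q = 369. (Wedge: pb − ps = 3.5.)
Quantity falls by |ΔQ| = |372 − 369| = 3.
DWL = ½ · t · |ΔQ| = ½ · 3.5 · 3 = $5.25.

Deadweight loss = $5.25 hundred.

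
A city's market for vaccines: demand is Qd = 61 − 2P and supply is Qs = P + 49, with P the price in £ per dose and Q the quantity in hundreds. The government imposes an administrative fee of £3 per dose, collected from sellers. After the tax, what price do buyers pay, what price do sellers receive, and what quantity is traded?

Buyers pay £5; sellers receive £2; quantity = 51.

Without the tax, 61 − 2P = P + 49 gives 3P = 12, so P* = £4 and Q* = 53.
With the tax collected from sellers, supply shifts: Qs = (P − 3) + 49.
Solving gives Q = 51 with buyers paying £5 and sellers receiving £2 (the £3 wedge).
The less price-elastic side of the market bears the larger share of a per-unit tax.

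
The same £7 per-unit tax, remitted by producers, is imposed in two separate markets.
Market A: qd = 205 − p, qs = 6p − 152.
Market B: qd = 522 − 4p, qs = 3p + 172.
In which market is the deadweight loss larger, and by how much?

Market B, by £21.

Market A: pre-tax p* = £51, q* = 154; post-tax q = 148; deadweight loss = £21.
Market B: pre-tax p* = £50, q* = 322; post-tax q = 310; deadweight loss = £42.
Difference: £21 vs £42 → market B is larger by £21.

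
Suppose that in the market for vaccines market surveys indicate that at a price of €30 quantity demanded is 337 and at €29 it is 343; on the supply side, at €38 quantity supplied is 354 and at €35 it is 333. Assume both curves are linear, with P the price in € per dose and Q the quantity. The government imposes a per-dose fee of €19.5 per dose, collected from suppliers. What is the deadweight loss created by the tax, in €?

Deadweight loss = €614.25.

Demand slope: (343 − 337)/(29 − 30) = -6, so Qd = 517 − 6P.
Supply slope: (333 − 354)/(35 − 38) = 7, so Qs = 7P + 88.
Before the tax: set 517 − 6P = 7P + 88 → P* = €33, Q* = 319.
With the tax collected from suppliers, supply shifts: Qs = 7(P − 19.5) + 88.
New equilibrium: buyers pay €43.5, suppliers receive €24, Q = 256. (Wedge: Pb − Ps = 19.5.)
Quantity falls by |ΔQ| = |319 − 256| = 63.
DWL = ½ · t · |ΔQ| = ½ · 19.5 · 63 = €614.25.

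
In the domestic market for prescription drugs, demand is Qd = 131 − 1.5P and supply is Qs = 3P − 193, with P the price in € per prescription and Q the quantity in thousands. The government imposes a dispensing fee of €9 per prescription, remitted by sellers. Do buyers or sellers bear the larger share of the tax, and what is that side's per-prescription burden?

Buyers bear the larger share: €6 per prescription.

Before the tax: set 131 − 1.5P = 3P − 193 → P* = €72, Q* = 23.
With the tax collected from sellers, supply shifts: Qs = 3(P − 9) − 193.
Solving gives Q = 14 with buyers paying €78 and sellers receiving €69 (the €9 wedge).
Per-prescription burden: buyers €6, sellers €3.
Buyers take the larger share because demand is less price-elastic here (demand slope 1.5 vs supply slope 3).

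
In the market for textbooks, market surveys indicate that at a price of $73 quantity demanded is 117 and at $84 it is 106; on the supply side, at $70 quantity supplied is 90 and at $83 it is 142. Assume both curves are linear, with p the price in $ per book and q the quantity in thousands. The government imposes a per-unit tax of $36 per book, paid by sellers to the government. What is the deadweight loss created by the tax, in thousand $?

Deadweight loss = $518.4 thousand.

Demand slope: (106 − 117)/(84 − 73) = -1, so qd = 190 − p.
Supply slope: (142 − 90)/(83 − 70) = 4, so qs = 4p − 190.
Before the tax: set 190 − p = 4p − 190 → p* = $76, q* = 114.
With the tax collected from sellers, supply shifts: qs = 4(p − 36) − 190.
New equilibrium: consumers pay $104.8, sellers receive $68.8, q = 85.2. (Wedge: pb − ps = 36.)
Quantity falls by |ΔQ| = |114 − 85.2| = 28.8.
DWL = ½ · t · |ΔQ| = ½ · 36 · 28.8 = $518.4.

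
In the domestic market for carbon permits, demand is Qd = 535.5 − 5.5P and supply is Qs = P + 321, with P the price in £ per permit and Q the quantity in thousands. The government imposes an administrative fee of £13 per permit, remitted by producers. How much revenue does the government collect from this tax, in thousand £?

Without the tax, 535.5 − 5.5P = P + 321 gives 6.5P = 214.5, so P* = £33 and Q* = 354.
With the tax collected from producers, supply shifts: Qs = (P − 13) + 321.
New equilibrium: buyers pay £35, producers receive £22, Q = 343. (Wedge: Pb − Ps = 13.)
Revenue = t · Q = 13 · 343 = £4459.

Tax revenue = £4459 thousand.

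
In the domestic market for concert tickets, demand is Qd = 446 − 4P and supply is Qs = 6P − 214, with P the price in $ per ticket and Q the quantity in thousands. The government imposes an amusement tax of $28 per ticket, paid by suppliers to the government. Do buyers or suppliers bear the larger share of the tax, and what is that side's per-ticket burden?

Buyers bear the larger share: $16.8 per ticket.

Without the tax, 446 − 4P = 6P − 214 gives 10P = 660, so P* = $66 and Q* = 182.
With the tax collected from suppliers, supply shifts: Qs = 6(P − 28) − 214.
New equilibrium: buyers pay $82.8, suppliers receive $54.8, Q = 114.8. (Wedge: Pb − Ps = 28.)
Per-ticket burden: buyers $16.8, suppliers $11.2.
Buyers take the larger share because demand is less price-elastic here (demand slope 4 vs supply slope 6).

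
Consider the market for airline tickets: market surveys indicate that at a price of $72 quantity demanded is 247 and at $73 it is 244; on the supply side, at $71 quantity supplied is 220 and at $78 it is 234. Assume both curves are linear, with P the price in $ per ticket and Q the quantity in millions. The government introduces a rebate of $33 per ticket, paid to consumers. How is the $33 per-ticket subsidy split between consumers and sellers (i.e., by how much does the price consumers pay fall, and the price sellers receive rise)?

Consumers gain $13.2 per ticket; sellers gain $19.8 per ticket.

Demand slope: (244 − 247)/(73 − 72) = -3, so Qd = 463 − 3P.
Supply slope: (234 − 220)/(78 − 71) = 2, so Qs = 2P + 78.
Without the subsidy, 463 − 3P = 2P + 78 gives 5P = 385, so P* = $77 and Q* = 232.
With a per-unit subsidy paid to consumers, each effectively pays P − 33, so demand becomes Qd = 463 − 3(P − 33).
Solving gives Q = 271.6 with consumers paying $63.8 and sellers receiving $96.8 (the $33 wedge).
Gain to consumers: $13.2; to sellers: $19.8. (They sum to $33.)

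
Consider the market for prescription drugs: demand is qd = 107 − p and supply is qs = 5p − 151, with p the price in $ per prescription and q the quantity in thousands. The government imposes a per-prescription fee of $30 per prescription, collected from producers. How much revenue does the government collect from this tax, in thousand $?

Tax revenue = $1170 thousand.

Without the tax, 107 − p = 5p − 151 gives 6p = 258, so p* = $43 and q* = 64.
With the tax collected from producers, supply shifts: qs = 5(p − 30) − 151.
New equilibrium: buyers pay $68, producers receive $38, q = 39. (Wedge: pb − ps = 30.)
Revenue = t · Q = 30 · 39 = $1170.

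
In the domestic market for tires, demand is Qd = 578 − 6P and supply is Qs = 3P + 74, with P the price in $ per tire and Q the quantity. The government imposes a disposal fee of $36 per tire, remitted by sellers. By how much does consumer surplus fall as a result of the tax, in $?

Consumer surplus falls by $2472.

Before the tax: set 578 − 6P = 3P + 74 → P* = $56, Q* = 242.
With the tax collected from sellers, supply shifts: Qs = 3(P − 36) + 74.
Solving gives Q = 170 with consumers paying $68 and sellers receiving $32 (the $36 wedge).
ΔCS is the trapezoid between Q = 170 and Q = 242 of height $12: ½ · (242 + 170) · 12 = $2472.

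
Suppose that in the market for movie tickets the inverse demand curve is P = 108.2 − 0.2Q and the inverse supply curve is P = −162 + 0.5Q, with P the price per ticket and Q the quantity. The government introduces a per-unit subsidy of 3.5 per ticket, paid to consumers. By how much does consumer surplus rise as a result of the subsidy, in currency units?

Rewrite in direct form: Qd = 541 − 5P and Qs = 2P + 324.
Before the subsidy: set 541 − 5P = 2P + 324 → P* = 31, Q* = 386.
With a per-unit subsidy paid to consumers, each effectively pays P − 3.5, so demand becomes Qd = 541 − 5(P − 3.5).
Solving gives Q = 391 with consumers paying 30 and sellers receiving 33.5 (the 3.5 wedge).
ΔCS is the trapezoid between Q = 391 and Q = 386 of height 1: ½ · (386 + 391) · 1 = 388.5.

Consumer surplus rises by 388.5.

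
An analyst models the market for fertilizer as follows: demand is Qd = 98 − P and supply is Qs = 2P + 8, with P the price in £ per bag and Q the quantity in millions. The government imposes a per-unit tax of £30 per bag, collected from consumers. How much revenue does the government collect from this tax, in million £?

Before the tax: set 98 − P = 2P + 8 → P* = £30, Q* = 68.
With the tax collected from consumers, demand (in seller-price terms) shifts: Qd = 98 − (P + 30).
New equilibrium: consumers pay £50, sellers receive £20, Q = 48. (Wedge: Pb − Ps = 30.)
Revenue = t · Q = 30 · 48 = £1440.

Tax revenue = £1440 million.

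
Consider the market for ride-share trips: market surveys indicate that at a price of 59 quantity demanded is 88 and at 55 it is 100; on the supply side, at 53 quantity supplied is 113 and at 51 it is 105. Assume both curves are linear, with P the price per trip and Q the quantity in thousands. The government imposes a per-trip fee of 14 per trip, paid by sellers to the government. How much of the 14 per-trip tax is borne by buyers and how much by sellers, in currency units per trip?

Buyers bear 8 per trip; sellers bear 6 per trip.

Demand slope: (100 − 88)/(55 − 59) = -3, so Qd = 265 − 3P.
Supply slope: (105 − 113)/(51 − 53) = 4, so Qs = 4P − 99.
Before the tax: set 265 − 3P = 4P − 99 → P* = 52, Q* = 109.
With the tax collected from sellers, supply shifts: Qs = 4(P − 14) − 99.
New equilibrium: buyers pay 60, sellers receive 46, Q = 85. (Wedge: Pb − Ps = 14.)
Burden on buyers: 8; on sellers: 6. (They sum to 14.)
The less price-elastic side of the market bears the larger share of a per-unit tax.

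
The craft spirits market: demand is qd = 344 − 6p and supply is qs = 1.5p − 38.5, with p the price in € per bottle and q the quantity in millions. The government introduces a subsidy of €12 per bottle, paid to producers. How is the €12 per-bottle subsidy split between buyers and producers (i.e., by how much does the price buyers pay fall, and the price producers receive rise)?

Buyers gain €2.4 per bottle; producers gain €9.6 per bottle.

Before the subsidy: set 344 − 6p = 1.5p − 38.5 → p* = €51, q* = 38.
With a per-unit subsidy paid to producers, each receives p + 12 per unit sold, so supply becomes qs = 1.5(p + 12) − 38.5.
Solving gives q = 52.4 with buyers paying €48.6 and producers receiving €60.6 (the €12 wedge).
Gain to buyers: €2.4; to producers: €9.6. (They sum to €12.)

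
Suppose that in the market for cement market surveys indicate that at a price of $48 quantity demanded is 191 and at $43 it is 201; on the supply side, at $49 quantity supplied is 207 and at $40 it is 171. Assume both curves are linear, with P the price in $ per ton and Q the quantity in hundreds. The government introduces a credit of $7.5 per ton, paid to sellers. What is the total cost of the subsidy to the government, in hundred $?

Demand slope: (201 − 191)/(43 − 48) = -2, so Qd = 287 − 2P.
Supply slope: (171 − 207)/(40 − 49) = 4, so Qs = 4P + 11.
Before the subsidy: set 287 − 2P = 4P + 11 → P* = $46, Q* = 195.
With a per-unit subsidy paid to sellers, each receives P + 7.5 per unit sold, so supply becomes Qs = 4(P + 7.5) + 11.
Solving gives Q = 205 with consumers paying $41 and sellers receiving $48.5 (the $7.5 wedge).
Outlay = t · Q = 7.5 · 205 = $1537.5.

Government outlay = $1537.5 hundred.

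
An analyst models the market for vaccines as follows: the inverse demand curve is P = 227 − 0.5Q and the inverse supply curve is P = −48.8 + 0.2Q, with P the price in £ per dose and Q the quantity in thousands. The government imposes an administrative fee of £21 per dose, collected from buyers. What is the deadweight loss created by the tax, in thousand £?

Deadweight loss = £315 thousand.

Inverting to Q(P) form: Qd = 454 − 2P; Qs = 5P + 244.
Before the tax: set 454 − 2P = 5P + 244 → P* = £30, Q* = 394.
With the tax collected from buyers, demand (in seller-price terms) shifts: Qd = 454 − 2(P + 21).
Solving gives Q = 364 with buyers paying £45 and sellers receiving £24 (the £21 wedge).
Quantity falls by |ΔQ| = |394 − 364| = 30.
DWL = ½ · t · |ΔQ| = ½ · 21 · 30 = £315.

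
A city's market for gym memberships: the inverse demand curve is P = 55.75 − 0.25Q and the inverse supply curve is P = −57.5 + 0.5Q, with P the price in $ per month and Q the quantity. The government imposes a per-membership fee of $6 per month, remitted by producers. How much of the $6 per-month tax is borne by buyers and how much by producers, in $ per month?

Buyers bear $2 per month; producers bear $4 per month.

Rewrite in direct form: Qd = 223 − 4P and Qs = 2P + 115.
Without the tax, 223 − 4P = 2P + 115 gives 6P = 108, so P* = $18 and Q* = 151.
With the tax collected from producers, supply shifts: Qs = 2(P − 6) + 115.
Solving gives Q = 143 with buyers paying $20 and producers receiving $14 (the $6 wedge).
Burden on buyers: $2; on producers: $4. (They sum to $6.)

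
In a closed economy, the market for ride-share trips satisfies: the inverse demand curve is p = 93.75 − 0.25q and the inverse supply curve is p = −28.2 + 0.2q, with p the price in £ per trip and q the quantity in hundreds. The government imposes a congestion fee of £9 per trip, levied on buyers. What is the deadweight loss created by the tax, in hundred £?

Deadweight loss = £90 hundred.

Rewrite in direct form: qd = 375 − 4p and qs = 5p + 141.
Before the tax: set 375 − 4p = 5p + 141 → p* = £26, q* = 271.
With the tax collected from buyers, demand (in seller-price terms) shifts: qd = 375 − 4(p + 9).
Solving gives q = 251 with buyers paying £31 and suppliers receiving £22 (the £9 wedge).
Quantity falls by |ΔQ| = |271 − 251| = 20.
DWL = ½ · t · |ΔQ| = ½ · 9 · 20 = £90.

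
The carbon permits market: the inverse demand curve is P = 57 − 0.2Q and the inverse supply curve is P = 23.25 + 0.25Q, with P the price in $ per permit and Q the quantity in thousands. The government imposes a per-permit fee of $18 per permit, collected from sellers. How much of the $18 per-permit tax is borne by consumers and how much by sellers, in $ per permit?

Rewrite in direct form: Qd = 285 − 5P and Qs = 4P − 93.
Before the tax: set 285 − 5P = 4P − 93 → P* = $42, Q* = 75.
With the tax collected from sellers, supply shifts: Qs = 4(P − 18) − 93.
Solving gives Q = 35 with consumers paying $50 and sellers receiving $32 (the $18 wedge).
Burden on consumers: $8; on sellers: $10. (They sum to $18.)

Consumers bear $8 per permit; sellers bear $10 per permit.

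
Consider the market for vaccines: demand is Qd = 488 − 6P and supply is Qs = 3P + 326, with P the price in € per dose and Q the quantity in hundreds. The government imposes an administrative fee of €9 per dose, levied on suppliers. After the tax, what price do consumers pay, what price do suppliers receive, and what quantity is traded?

Before the tax: set 488 − 6P = 3P + 326 → P* = €18, Q* = 380.
With the tax collected from suppliers, supply shifts: Qs = 3(P − 9) + 326.
New equilibrium: consumers pay €21, suppliers receive €12, Q = 362. (Wedge: Pb − Ps = 9.)
The less price-elastic side of the market bears the larger share of a per-unit tax.

Consumers pay €21; suppliers receive €12; quantity = 362.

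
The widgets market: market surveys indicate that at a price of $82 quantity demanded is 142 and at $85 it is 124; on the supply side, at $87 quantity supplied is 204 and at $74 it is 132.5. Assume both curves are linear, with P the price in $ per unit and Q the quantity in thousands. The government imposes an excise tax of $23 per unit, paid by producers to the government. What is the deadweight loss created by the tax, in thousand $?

Demand slope: (124 − 142)/(85 − 82) = -6, so Qd = 634 − 6P.
Supply slope: (132.5 − 204)/(74 − 87) = 5.5, so Qs = 5.5P − 274.5.
Without the tax, 634 − 6P = 5.5P − 274.5 gives 11.5P = 908.5, so P* = $79 and Q* = 160.
With the tax collected from producers, supply shifts: Qs = 5.5(P − 23) − 274.5.
Solving gives Q = 94 with buyers paying $90 and producers receiving $67 (the $23 wedge).
Quantity falls by |ΔQ| = |160 − 94| = 66.
DWL = ½ · t · |ΔQ| = ½ · 23 · 66 = $759.

Deadweight loss = $759 thousand.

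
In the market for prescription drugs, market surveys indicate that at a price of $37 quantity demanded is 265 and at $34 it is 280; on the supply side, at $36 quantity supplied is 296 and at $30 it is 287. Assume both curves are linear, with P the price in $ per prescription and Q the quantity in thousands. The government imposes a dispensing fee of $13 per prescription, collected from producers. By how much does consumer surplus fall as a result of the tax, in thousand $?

Consumer surplus falls by $847.5 thousand.

Demand slope: (280 − 265)/(34 − 37) = -5, so Qd = 450 − 5P.
Supply slope: (287 − 296)/(30 − 36) = 1.5, so Qs = 1.5P + 242.
Without the tax, 450 − 5P = 1.5P + 242 gives 6.5P = 208, so P* = $32 and Q* = 290.
With the tax collected from producers, supply shifts: Qs = 1.5(P − 13) + 242.
Solving gives Q = 275 with consumers paying $35 and producers receiving $22 (the $13 wedge).
ΔCS is the trapezoid between Q = 275 and Q = 290 of height $3: ½ · (290 + 275) · 3 = $847.5.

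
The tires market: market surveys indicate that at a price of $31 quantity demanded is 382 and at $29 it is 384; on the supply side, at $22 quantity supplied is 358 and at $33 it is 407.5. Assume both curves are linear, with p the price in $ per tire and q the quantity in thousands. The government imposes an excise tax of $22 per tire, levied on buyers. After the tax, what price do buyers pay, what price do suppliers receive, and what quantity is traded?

Demand slope: (384 − 382)/(29 − 31) = -1, so qd = 413 − p.
Supply slope: (407.5 − 358)/(33 − 22) = 4.5, so qs = 4.5p + 259.
Without the tax, 413 − p = 4.5p + 259 gives 5.5p = 154, so p* = $28 and q* = 385.
With the tax collected from buyers, demand (in seller-price terms) shifts: qd = 413 − (p + 22).
Solving gives q = 367 with buyers paying $46 and suppliers receiving $24 (the $22 wedge).

Buyers pay $46; suppliers receive $24; quantity = 367.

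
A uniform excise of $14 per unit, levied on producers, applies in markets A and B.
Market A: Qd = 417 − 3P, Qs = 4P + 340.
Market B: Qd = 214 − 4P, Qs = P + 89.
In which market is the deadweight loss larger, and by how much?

Market A, by $89.6.

Market A: pre-tax P* = $11, Q* = 384; post-tax Q = 360; deadweight loss = $168.
Market B: pre-tax P* = $25, Q* = 114; post-tax Q = 102.8; deadweight loss = $78.4.
Difference: $168 vs $78.4 → market A is larger by $89.6.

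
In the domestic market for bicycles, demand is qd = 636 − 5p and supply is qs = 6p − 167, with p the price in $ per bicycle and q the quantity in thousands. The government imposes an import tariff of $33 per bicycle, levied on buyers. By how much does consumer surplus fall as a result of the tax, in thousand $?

Consumer surplus falls by $4068 thousand.

Before the tax: set 636 − 5p = 6p − 167 → p* = $73, q* = 271.
With the tax collected from buyers, demand (in seller-price terms) shifts: qd = 636 − 5(p + 33).
Solving gives q = 181 with buyers paying $91 and producers receiving $58 (the $33 wedge).
ΔCS is the trapezoid between Q = 181 and Q = 271 of height $18: ½ · (271 + 181) · 18 = $4068.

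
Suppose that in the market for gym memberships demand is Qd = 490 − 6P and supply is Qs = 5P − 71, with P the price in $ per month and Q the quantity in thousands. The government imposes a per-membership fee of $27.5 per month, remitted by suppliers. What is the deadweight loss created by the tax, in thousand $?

Without the tax, 490 − 6P = 5P − 71 gives 11P = 561, so P* = $51 and Q* = 184.
With the tax collected from suppliers, supply shifts: Qs = 5(P − 27.5) − 71.
Solving gives Q = 109 with buyers paying $63.5 and suppliers receiving $36 (the $27.5 wedge).
Quantity falls by |ΔQ| = |184 − 109| = 75.
DWL = ½ · t · |ΔQ| = ½ · 27.5 · 75 = $1031.25.

Deadweight loss = $1031.25 thousand.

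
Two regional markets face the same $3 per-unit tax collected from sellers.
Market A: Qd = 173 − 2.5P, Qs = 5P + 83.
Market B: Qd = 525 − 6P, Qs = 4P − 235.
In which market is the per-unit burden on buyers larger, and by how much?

Market A, by $0.8.

Market A: pre-tax P* = $12, Q* = 143; post-tax Q = 138; per-unit burden on buyers = $2.
Market B: pre-tax P* = $76, Q* = 69; post-tax Q = 61.8; per-unit burden on buyers = $1.2.
Difference: $2 vs $1.2 → market A is larger by $0.8.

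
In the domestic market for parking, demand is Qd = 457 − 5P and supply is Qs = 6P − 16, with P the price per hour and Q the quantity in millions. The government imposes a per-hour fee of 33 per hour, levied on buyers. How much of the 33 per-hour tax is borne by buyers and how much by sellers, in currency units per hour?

Without the tax, 457 − 5P = 6P − 16 gives 11P = 473, so P* = 43 and Q* = 242.
With the tax collected from buyers, demand (in seller-price terms) shifts: Qd = 457 − 5(P + 33).
Solving gives Q = 152 with buyers paying 61 and sellers receiving 28 (the 33 wedge).
Burden on buyers: 18; on sellers: 15. (They sum to 33.)

Buyers bear 18 per hour; sellers bear 15 per hour.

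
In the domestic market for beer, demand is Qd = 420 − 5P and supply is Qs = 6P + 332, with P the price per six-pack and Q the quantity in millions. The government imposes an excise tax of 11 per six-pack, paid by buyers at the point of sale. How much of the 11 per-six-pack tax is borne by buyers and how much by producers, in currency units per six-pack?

Before the tax: set 420 − 5P = 6P + 332 → P* = 8, Q* = 380.
With the tax collected from buyers, demand (in seller-price terms) shifts: Qd = 420 − 5(P + 11).
New equilibrium: buyers pay 14, producers receive 3, Q = 350. (Wedge: Pb − Ps = 11.)
Burden on buyers: 6; on producers: 5. (They sum to 11.)

Buyers bear 6 per six-pack; producers bear 5 per six-pack.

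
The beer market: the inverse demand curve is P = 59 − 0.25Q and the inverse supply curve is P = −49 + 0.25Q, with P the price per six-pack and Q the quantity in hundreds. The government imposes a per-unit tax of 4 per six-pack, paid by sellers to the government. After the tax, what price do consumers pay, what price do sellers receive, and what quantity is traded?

Inverting to Q(P) form: Qd = 236 − 4P; Qs = 4P + 196.
Without the tax, 236 − 4P = 4P + 196 gives 8P = 40, so P* = 5 and Q* = 216.
With the tax collected from sellers, supply shifts: Qs = 4(P − 4) + 196.
New equilibrium: consumers pay 7, sellers receive 3, Q = 208. (Wedge: Pb − Ps = 4.)

Consumers pay 7; sellers receive 3; quantity = 208.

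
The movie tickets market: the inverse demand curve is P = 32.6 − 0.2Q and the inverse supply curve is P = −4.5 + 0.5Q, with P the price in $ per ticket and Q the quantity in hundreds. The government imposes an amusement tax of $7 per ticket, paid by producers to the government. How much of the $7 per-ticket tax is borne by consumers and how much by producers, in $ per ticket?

Consumers bear $2 per ticket; producers bear $5 per ticket.

Inverting to Q(P) form: Qd = 163 − 5P; Qs = 2P + 9.
Without the tax, 163 − 5P = 2P + 9 gives 7P = 154, so P* = $22 and Q* = 53.
With the tax collected from producers, supply shifts: Qs = 2(P − 7) + 9.
Solving gives Q = 43 with consumers paying $24 and producers receiving $17 (the $7 wedge).
Burden on consumers: $2; on producers: $5. (They sum to $7.)
The less price-elastic side of the market bears the larger share of a per-unit tax.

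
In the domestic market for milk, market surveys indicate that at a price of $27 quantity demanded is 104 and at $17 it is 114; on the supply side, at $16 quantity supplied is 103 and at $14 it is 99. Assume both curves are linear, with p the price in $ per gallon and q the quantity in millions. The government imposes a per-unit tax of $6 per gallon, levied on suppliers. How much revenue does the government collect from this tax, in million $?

Demand slope: (114 − 104)/(17 − 27) = -1, so qd = 131 − p.
Supply slope: (99 − 103)/(14 − 16) = 2, so qs = 2p + 71.
Before the tax: set 131 − p = 2p + 71 → p* = $20, q* = 111.
With the tax collected from suppliers, supply shifts: qs = 2(p − 6) + 71.
New equilibrium: consumers pay $24, suppliers receive $18, q = 107. (Wedge: pb − ps = 6.)
Revenue = t · Q = 6 · 107 = $642.

Tax revenue = $642 million.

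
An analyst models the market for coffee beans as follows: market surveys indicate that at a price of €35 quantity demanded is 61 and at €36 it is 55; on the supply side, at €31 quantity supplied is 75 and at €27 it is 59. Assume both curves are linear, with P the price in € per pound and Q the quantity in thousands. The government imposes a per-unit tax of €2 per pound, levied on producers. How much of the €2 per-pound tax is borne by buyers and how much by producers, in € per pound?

Buyers bear €0.8 per pound; producers bear €1.2 per pound.

Demand slope: (55 − 61)/(36 − 35) = -6, so Qd = 271 − 6P.
Supply slope: (59 − 75)/(27 − 31) = 4, so Qs = 4P − 49.
Without the tax, 271 − 6P = 4P − 49 gives 10P = 320, so P* = €32 and Q* = 79.
With the tax collected from producers, supply shifts: Qs = 4(P − 2) − 49.
Solving gives Q = 74.2 with buyers paying €32.8 and producers receiving €30.8 (the €2 wedge).
Burden on buyers: €0.8; on producers: €1.2. (They sum to €2.)
The less price-elastic side of the market bears the larger share of a per-unit tax.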